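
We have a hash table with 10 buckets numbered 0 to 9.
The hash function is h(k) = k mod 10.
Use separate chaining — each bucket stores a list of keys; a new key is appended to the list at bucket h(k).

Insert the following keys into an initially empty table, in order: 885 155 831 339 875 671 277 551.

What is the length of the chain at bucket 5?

Insert 885: h=5, bucket 5 empty -> new chain.
Insert 155: h=5, bucket 5 nonempty -> append to chain.
Insert 831: h=1, bucket 1 empty -> new chain.
Insert 339: h=9, bucket 9 empty -> new chain.
Insert 875: h=5, bucket 5 nonempty -> append to chain.
Insert 671: h=1, bucket 1 nonempty -> append to chain.
Insert 277: h=7, bucket 7 empty -> new chain.
Insert 551: h=1, bucket 1 nonempty -> append to chain.
Final buckets:
0: ∅
1: 831 -> 671 -> 551
2: ∅
3: ∅
4: ∅
5: 885 -> 155 -> 875
6: ∅
7: 277
8: ∅
9: 339

3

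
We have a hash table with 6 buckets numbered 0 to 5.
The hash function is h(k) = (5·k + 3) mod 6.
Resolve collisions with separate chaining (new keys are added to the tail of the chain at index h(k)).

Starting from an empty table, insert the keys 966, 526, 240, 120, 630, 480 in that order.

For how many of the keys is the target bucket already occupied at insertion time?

Insert 966: h=3, bucket 3 empty -> new chain.
Insert 526: h=5, bucket 5 empty -> new chain.
Insert 240: h=3, bucket 3 nonempty -> append to chain.
Insert 120: h=3, bucket 3 nonempty -> append to chain.
Insert 630: h=3, bucket 3 nonempty -> append to chain.
Insert 480: h=3, bucket 3 nonempty -> append to chain.
Final buckets:
0: -
1: -
2: -
3: 966 -> 240 -> 120 -> 630 -> 480
4: -
5: 526

4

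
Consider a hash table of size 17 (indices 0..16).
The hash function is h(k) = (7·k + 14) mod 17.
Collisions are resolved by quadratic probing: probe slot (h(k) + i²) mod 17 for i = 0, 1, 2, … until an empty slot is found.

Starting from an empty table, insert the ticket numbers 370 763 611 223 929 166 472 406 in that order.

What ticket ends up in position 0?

370: h=3 => slot 3
763: h=0 => slot 0
611: h=7 => slot 7
223: h=11 => slot 11
929: h=6 => slot 6
166: h=3, probe 3,4 => slot 4
472: h=3, probe 3,4,7,12 => slot 12
406: h=0, probe 0,1 => slot 1
Table: [763, 406, -, 370, 166, -, 929, 611, -, -, -, 223, 472, -, -, -, -]

763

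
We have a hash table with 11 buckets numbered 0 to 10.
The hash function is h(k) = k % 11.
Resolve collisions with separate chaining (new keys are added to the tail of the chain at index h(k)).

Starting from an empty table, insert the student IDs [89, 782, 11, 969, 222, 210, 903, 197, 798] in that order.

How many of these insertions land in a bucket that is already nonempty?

89 -> bucket 1
782 -> bucket 1 (collision)
11 -> bucket 0
969 -> bucket 1 (collision)
222 -> bucket 2
210 -> bucket 1 (collision)
903 -> bucket 1 (collision)
197 -> bucket 10
798 -> bucket 6
Final buckets:
0: 11
1: 89 -> 782 -> 969 -> 210 -> 903
2: 222
3: -
4: -
5: -
6: 798
7: -
8: -
9: -
10: 197

4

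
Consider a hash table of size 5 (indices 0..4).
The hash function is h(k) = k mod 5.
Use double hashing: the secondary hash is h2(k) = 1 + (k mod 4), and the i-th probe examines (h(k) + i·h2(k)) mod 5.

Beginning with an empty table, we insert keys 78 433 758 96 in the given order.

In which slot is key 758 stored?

1

Insert 78: h=3, slot 3 empty → index 3.
Insert 433: h=3, h2=2, slot 3 occupied → index 0.
Insert 758: h=3, h2=3, slot 3 occupied → index 1.
Insert 96: h=1, h2=1, slot 1 occupied → index 2.
Table: [433, 758, 96, 78, —]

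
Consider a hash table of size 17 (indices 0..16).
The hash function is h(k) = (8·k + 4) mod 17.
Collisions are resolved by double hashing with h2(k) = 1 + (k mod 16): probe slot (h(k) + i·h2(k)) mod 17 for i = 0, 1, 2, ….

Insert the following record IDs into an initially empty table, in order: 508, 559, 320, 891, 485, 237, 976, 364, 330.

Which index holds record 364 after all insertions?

1

Insert 508: h=5, slot 5 empty -> index 5.
Insert 559: h=5, h2=16, slot 5 occupied -> index 4.
Insert 320: h=14, slot 14 empty -> index 14.
Insert 891: h=9, slot 9 empty -> index 9.
Insert 485: h=8, slot 8 empty -> index 8.
Insert 237: h=13, slot 13 empty -> index 13.
Insert 976: h=9, h2=1, slot 9 occupied -> index 10.
Insert 364: h=9, h2=13, slots 9,5 occupied -> index 1.
Insert 330: h=9, h2=11, slot 9 occupied -> index 3.
Table: [-, 364, -, 330, 559, 508, -, -, 485, 891, 976, -, -, 237, 320, -, -]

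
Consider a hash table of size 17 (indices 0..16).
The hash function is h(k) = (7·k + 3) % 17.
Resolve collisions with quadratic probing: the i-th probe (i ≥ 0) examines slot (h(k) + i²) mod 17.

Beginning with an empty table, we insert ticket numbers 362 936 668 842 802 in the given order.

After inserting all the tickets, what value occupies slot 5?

Insert 362: h=4, slot 4 empty => index 4.
Insert 936: h=10, slot 10 empty => index 10.
Insert 668: h=4, slot 4 occupied => index 5.
Insert 842: h=15, slot 15 empty => index 15.
Insert 802: h=7, slot 7 empty => index 7.
Table: [-, -, -, -, 362, 668, -, 802, -, -, 936, -, -, -, -, 842, -]

668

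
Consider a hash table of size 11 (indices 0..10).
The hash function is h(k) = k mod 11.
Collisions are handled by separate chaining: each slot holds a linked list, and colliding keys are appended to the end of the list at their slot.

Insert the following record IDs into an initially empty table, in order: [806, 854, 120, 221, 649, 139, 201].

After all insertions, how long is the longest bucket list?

2

Insert 806: h=3, bucket 3 empty -> new chain.
Insert 854: h=7, bucket 7 empty -> new chain.
Insert 120: h=10, bucket 10 empty -> new chain.
Insert 221: h=1, bucket 1 empty -> new chain.
Insert 649: h=0, bucket 0 empty -> new chain.
Insert 139: h=7, bucket 7 nonempty -> append to chain.
Insert 201: h=3, bucket 3 nonempty -> append to chain.
Final buckets:
0: 649
1: 221
2: .
3: 806 -> 201
4: .
5: .
6: .
7: 854 -> 139
8: .
9: .
10: 120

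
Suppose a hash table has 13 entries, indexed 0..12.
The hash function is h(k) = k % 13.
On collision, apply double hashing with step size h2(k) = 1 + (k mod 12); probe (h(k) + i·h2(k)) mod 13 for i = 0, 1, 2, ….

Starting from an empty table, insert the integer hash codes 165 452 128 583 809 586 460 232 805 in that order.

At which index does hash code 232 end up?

8

165 hashes to 9; slot 9 is free => place at 9.
452 hashes to 10; slot 10 is free => place at 10.
128 hashes to 11; slot 11 is free => place at 11.
583 hashes to 11, h2=8; 11 taken => place at 6.
809 hashes to 3; slot 3 is free => place at 3.
586 hashes to 1; slot 1 is free => place at 1.
460 hashes to 5; slot 5 is free => place at 5.
232 hashes to 11, h2=5; 11,3 taken => place at 8.
805 hashes to 12; slot 12 is free => place at 12.
Table: [—, 586, —, 809, —, 460, 583, —, 232, 165, 452, 128, 805]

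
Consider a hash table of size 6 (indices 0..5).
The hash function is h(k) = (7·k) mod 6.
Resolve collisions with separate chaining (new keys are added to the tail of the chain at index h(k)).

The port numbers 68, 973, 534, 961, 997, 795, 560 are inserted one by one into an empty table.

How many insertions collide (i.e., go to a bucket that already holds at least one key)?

Insert 68: h=2, bucket 2 empty -> new chain.
Insert 973: h=1, bucket 1 empty -> new chain.
Insert 534: h=0, bucket 0 empty -> new chain.
Insert 961: h=1, bucket 1 nonempty -> append to chain.
Insert 997: h=1, bucket 1 nonempty -> append to chain.
Insert 795: h=3, bucket 3 empty -> new chain.
Insert 560: h=2, bucket 2 nonempty -> append to chain.
Final buckets:
0: 534
1: 973 -> 961 -> 997
2: 68 -> 560
3: 795
4: -
5: -

3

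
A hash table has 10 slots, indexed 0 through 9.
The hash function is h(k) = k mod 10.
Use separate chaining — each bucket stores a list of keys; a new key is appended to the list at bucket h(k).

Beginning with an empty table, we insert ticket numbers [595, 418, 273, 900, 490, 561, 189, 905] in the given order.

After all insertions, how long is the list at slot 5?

2

Insert 595: h=5, bucket 5 empty -> new chain.
Insert 418: h=8, bucket 8 empty -> new chain.
Insert 273: h=3, bucket 3 empty -> new chain.
Insert 900: h=0, bucket 0 empty -> new chain.
Insert 490: h=0, bucket 0 nonempty -> append to chain.
Insert 561: h=1, bucket 1 empty -> new chain.
Insert 189: h=9, bucket 9 empty -> new chain.
Insert 905: h=5, bucket 5 nonempty -> append to chain.
Final buckets:
0: 900 -> 490
1: 561
2: ∅
3: 273
4: ∅
5: 595 -> 905
6: ∅
7: ∅
8: 418
9: 189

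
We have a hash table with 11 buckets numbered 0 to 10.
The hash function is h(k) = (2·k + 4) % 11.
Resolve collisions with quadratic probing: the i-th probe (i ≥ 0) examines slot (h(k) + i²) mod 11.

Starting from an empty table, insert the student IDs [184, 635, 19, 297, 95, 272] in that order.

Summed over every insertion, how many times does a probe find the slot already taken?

Insert 184: h=9, slot 9 empty -> index 9.
Insert 635: h=9, slot 9 occupied -> index 10.
Insert 19: h=9, slots 9,10 occupied -> index 2.
Insert 297: h=4, slot 4 empty -> index 4.
Insert 95: h=7, slot 7 empty -> index 7.
Insert 272: h=9, slots 9,10,2,7 occupied -> index 3.
Table: [-, -, 19, 272, 297, -, -, 95, -, 184, 635]

7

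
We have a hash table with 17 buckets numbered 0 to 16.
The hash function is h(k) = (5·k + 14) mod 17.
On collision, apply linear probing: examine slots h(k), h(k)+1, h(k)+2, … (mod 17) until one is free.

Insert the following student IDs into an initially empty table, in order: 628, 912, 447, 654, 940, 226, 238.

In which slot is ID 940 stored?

628 hashes to 9; slot 9 is free -> place at 9.
912 hashes to 1; slot 1 is free -> place at 1.
447 hashes to 5; slot 5 is free -> place at 5.
654 hashes to 3; slot 3 is free -> place at 3.
940 hashes to 5; 5 taken -> place at 6.
226 hashes to 5; 5,6 taken -> place at 7.
238 hashes to 14; slot 14 is free -> place at 14.
Table: [—, 912, —, 654, —, 447, 940, 226, —, 628, —, —, —, —, 238, —, —]

6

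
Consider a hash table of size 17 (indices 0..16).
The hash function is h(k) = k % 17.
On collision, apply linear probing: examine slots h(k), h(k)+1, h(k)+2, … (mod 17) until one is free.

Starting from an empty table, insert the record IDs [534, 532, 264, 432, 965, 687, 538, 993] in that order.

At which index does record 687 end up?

10

534 hashes to 7; slot 7 is free => place at 7.
532 hashes to 5; slot 5 is free => place at 5.
264 hashes to 9; slot 9 is free => place at 9.
432 hashes to 7; 7 taken => place at 8.
965 hashes to 13; slot 13 is free => place at 13.
687 hashes to 7; 7,8,9 taken => place at 10.
538 hashes to 11; slot 11 is free => place at 11.
993 hashes to 7; 7,8,9,10,11 taken => place at 12.
Table: [∅, ∅, ∅, ∅, ∅, 532, ∅, 534, 432, 264, 687, 538, 993, 965, ∅, ∅, ∅]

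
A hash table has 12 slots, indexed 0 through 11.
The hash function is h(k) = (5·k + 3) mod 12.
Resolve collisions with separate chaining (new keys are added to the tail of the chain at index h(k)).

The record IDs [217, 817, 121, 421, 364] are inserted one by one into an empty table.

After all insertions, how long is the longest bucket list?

217 → bucket 8
817 → bucket 8 (collision)
121 → bucket 8 (collision)
421 → bucket 8 (collision)
364 → bucket 11
Final buckets:
0: —
1: —
2: —
3: —
4: —
5: —
6: —
7: —
8: 217 -> 817 -> 121 -> 421
9: —
10: —
11: 364

4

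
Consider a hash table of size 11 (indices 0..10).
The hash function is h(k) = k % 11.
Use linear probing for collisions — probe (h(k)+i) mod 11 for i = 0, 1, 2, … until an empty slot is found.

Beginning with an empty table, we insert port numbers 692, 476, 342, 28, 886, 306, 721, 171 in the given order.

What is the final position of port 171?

Insert 692: h=10, slot 10 empty → index 10.
Insert 476: h=3, slot 3 empty → index 3.
Insert 342: h=1, slot 1 empty → index 1.
Insert 28: h=6, slot 6 empty → index 6.
Insert 886: h=6, slot 6 occupied → index 7.
Insert 306: h=9, slot 9 empty → index 9.
Insert 721: h=6, slots 6,7 occupied → index 8.
Insert 171: h=6, slots 6,7,8,9,10 occupied → index 0.
Table: [171, 342, -, 476, -, -, 28, 886, 721, 306, 692]

0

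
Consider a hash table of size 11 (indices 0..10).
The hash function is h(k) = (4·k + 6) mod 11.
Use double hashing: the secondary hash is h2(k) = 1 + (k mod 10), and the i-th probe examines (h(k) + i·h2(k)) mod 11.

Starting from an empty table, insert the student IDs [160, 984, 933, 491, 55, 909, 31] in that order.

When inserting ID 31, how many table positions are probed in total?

3

160 hashes to 8; slot 8 is free -> place at 8.
984 hashes to 4; slot 4 is free -> place at 4.
933 hashes to 9; slot 9 is free -> place at 9.
491 hashes to 1; slot 1 is free -> place at 1.
55 hashes to 6; slot 6 is free -> place at 6.
909 hashes to 1, h2=10; 1 taken -> place at 0.
31 hashes to 9, h2=2; 9,0 taken -> place at 2.
Table: [909, 491, 31, -, 984, -, 55, -, 160, 933, -]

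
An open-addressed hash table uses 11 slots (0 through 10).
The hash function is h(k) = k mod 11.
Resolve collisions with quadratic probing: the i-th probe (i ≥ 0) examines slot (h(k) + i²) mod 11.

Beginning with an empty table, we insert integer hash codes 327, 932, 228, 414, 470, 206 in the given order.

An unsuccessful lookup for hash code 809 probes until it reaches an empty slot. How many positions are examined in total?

3

327 hashes to 8; slot 8 is free → place at 8.
932 hashes to 8; 8 taken → place at 9.
228 hashes to 8; 8,9 taken → place at 1.
414 hashes to 7; slot 7 is free → place at 7.
470 hashes to 8; 8,9,1 taken → place at 6.
206 hashes to 8; 8,9,1,6 taken → place at 2.
Table: [., 228, 206, ., ., ., 470, 414, 327, 932, .]
Lookup 809: h=6, probe 6,7,10 → slot 10 empty, not found.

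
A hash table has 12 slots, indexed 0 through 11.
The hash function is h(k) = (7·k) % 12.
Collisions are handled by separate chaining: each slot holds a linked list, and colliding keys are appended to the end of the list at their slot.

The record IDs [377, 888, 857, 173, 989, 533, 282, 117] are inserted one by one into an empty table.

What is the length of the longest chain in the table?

5

Insert 377: h=11, bucket 11 empty → new chain.
Insert 888: h=0, bucket 0 empty → new chain.
Insert 857: h=11, bucket 11 nonempty → append to chain.
Insert 173: h=11, bucket 11 nonempty → append to chain.
Insert 989: h=11, bucket 11 nonempty → append to chain.
Insert 533: h=11, bucket 11 nonempty → append to chain.
Insert 282: h=6, bucket 6 empty → new chain.
Insert 117: h=3, bucket 3 empty → new chain.
Final buckets:
0: 888
1: —
2: —
3: 117
4: —
5: —
6: 282
7: —
8: —
9: —
10: —
11: 377 -> 857 -> 173 -> 989 -> 533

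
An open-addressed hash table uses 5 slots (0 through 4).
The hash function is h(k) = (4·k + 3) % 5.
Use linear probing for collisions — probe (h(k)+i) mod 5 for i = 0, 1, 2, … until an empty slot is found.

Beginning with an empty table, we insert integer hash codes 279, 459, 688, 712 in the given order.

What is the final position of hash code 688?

Insert 279: h=4, slot 4 empty -> index 4.
Insert 459: h=4, slot 4 occupied -> index 0.
Insert 688: h=0, slot 0 occupied -> index 1.
Insert 712: h=1, slot 1 occupied -> index 2.
Table: [459, 688, 712, -, 279]

1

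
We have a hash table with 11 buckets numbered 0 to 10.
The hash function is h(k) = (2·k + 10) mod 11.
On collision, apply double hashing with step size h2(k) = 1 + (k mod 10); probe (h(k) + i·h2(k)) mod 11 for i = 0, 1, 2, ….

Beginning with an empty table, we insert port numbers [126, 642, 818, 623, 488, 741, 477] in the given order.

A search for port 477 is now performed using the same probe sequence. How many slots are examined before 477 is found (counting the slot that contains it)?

126 hashes to 9; slot 9 is free => place at 9.
642 hashes to 7; slot 7 is free => place at 7.
818 hashes to 7, h2=9; 7 taken => place at 5.
623 hashes to 2; slot 2 is free => place at 2.
488 hashes to 7, h2=9; 7,5 taken => place at 3.
741 hashes to 7, h2=2; 7,9 taken => place at 0.
477 hashes to 7, h2=8; 7 taken => place at 4.
Table: [741, _, 623, 488, 477, 818, _, 642, _, 126, _]
Lookup 477: h=7, h2=8, probe 7,4 → found at 4.

2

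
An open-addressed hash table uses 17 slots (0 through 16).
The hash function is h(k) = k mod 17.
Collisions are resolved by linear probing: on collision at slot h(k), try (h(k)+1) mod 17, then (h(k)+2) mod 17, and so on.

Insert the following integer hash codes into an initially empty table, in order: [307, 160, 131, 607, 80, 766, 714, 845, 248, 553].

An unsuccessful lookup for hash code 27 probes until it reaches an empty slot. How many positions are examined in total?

307 hashes to 1; slot 1 is free => place at 1.
160 hashes to 7; slot 7 is free => place at 7.
131 hashes to 12; slot 12 is free => place at 12.
607 hashes to 12; 12 taken => place at 13.
80 hashes to 12; 12,13 taken => place at 14.
766 hashes to 1; 1 taken => place at 2.
714 hashes to 0; slot 0 is free => place at 0.
845 hashes to 12; 12,13,14 taken => place at 15.
248 hashes to 10; slot 10 is free => place at 10.
553 hashes to 9; slot 9 is free => place at 9.
Table: [714, 307, 766, _, _, _, _, 160, _, 553, 248, _, 131, 607, 80, 845, _]
Lookup 27: h=10, probe 10,11 → slot 11 empty, not found.

2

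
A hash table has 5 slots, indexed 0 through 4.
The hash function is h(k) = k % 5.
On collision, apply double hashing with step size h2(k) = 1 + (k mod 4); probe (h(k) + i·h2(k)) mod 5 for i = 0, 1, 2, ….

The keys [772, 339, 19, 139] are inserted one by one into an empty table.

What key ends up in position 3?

19

Insert 772: h=2, slot 2 empty => index 2.
Insert 339: h=4, slot 4 empty => index 4.
Insert 19: h=4, h2=4, slot 4 occupied => index 3.
Insert 139: h=4, h2=4, slots 4,3,2 occupied => index 1.
Table: [-, 139, 772, 19, 339]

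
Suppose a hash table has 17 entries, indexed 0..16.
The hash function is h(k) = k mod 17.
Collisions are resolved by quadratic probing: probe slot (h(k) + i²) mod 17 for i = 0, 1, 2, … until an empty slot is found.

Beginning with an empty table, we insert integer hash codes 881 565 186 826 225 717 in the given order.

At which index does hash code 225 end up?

881 hashes to 14; slot 14 is free → place at 14.
565 hashes to 4; slot 4 is free → place at 4.
186 hashes to 16; slot 16 is free → place at 16.
826 hashes to 10; slot 10 is free → place at 10.
225 hashes to 4; 4 taken → place at 5.
717 hashes to 3; slot 3 is free → place at 3.
Table: [—, —, —, 717, 565, 225, —, —, —, —, 826, —, —, —, 881, —, 186]

5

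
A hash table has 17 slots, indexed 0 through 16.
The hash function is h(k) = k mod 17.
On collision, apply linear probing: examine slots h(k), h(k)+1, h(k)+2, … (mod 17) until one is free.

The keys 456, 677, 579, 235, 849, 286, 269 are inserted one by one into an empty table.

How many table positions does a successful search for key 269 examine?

456: h=14 -> slot 14
677: h=14, probe 14,15 -> slot 15
579: h=1 -> slot 1
235: h=14, probe 14,15,16 -> slot 16
849: h=16, probe 16,0 -> slot 0
286: h=14, probe 14,15,16,0,1,2 -> slot 2
269: h=14, probe 14,15,16,0,1,2,3 -> slot 3
Table: [849, 579, 286, 269, ., ., ., ., ., ., ., ., ., ., 456, 677, 235]
Lookup 269: h=14, probe 14,15,16,0,1,2,3 → found at 3.

7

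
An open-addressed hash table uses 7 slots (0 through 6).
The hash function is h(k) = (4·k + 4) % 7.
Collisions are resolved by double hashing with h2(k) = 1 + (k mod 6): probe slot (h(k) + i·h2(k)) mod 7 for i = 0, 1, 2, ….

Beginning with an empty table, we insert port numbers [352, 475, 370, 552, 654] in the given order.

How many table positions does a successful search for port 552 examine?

352 hashes to 5; slot 5 is free => place at 5.
475 hashes to 0; slot 0 is free => place at 0.
370 hashes to 0, h2=5; 0,5 taken => place at 3.
552 hashes to 0, h2=1; 0 taken => place at 1.
654 hashes to 2; slot 2 is free => place at 2.
Table: [475, 552, 654, 370, —, 352, —]
Lookup 552: h=0, h2=1, probe 0,1 → found at 1.

2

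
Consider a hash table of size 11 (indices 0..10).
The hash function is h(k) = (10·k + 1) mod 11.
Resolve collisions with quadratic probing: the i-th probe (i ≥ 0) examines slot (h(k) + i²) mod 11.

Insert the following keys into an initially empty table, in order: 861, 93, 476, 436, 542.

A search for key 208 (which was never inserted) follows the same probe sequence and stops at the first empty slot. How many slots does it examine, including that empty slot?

2

Insert 861: h=9, slot 9 empty → index 9.
Insert 93: h=7, slot 7 empty → index 7.
Insert 476: h=9, slot 9 occupied → index 10.
Insert 436: h=5, slot 5 empty → index 5.
Insert 542: h=9, slots 9,10 occupied → index 2.
Table: [—, —, 542, —, —, 436, —, 93, —, 861, 476]
Lookup 208: h=2, probe 2,3 → slot 3 empty, not found.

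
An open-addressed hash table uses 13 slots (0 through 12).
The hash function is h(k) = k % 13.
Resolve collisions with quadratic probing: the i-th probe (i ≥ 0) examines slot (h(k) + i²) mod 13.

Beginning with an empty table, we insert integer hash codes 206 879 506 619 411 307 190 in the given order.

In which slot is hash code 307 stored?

7

Insert 206: h=11, slot 11 empty => index 11.
Insert 879: h=8, slot 8 empty => index 8.
Insert 506: h=12, slot 12 empty => index 12.
Insert 619: h=8, slot 8 occupied => index 9.
Insert 411: h=8, slots 8,9,12 occupied => index 4.
Insert 307: h=8, slots 8,9,12,4,11 occupied => index 7.
Insert 190: h=8, slots 8,9,12,4,11,7 occupied => index 5.
Table: [_, _, _, _, 411, 190, _, 307, 879, 619, _, 206, 506]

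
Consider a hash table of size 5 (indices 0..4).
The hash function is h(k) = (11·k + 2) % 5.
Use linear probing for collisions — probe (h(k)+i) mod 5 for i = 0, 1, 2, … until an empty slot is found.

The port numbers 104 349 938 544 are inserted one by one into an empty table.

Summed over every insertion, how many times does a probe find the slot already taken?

3

Insert 104: h=1, slot 1 empty => index 1.
Insert 349: h=1, slot 1 occupied => index 2.
Insert 938: h=0, slot 0 empty => index 0.
Insert 544: h=1, slots 1,2 occupied => index 3.
Table: [938, 104, 349, 544, ∅]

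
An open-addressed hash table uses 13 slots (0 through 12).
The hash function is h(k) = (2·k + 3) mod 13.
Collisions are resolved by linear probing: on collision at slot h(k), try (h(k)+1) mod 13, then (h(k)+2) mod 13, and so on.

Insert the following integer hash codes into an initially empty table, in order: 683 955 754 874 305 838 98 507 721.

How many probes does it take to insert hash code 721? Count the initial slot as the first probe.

683 hashes to 4; slot 4 is free → place at 4.
955 hashes to 2; slot 2 is free → place at 2.
754 hashes to 3; slot 3 is free → place at 3.
874 hashes to 9; slot 9 is free → place at 9.
305 hashes to 2; 2,3,4 taken → place at 5.
838 hashes to 2; 2,3,4,5 taken → place at 6.
98 hashes to 4; 4,5,6 taken → place at 7.
507 hashes to 3; 3,4,5,6,7 taken → place at 8.
721 hashes to 2; 2,3,4,5,6,7,8,9 taken → place at 10.
Table: [_, _, 955, 754, 683, 305, 838, 98, 507, 874, 721, _, _]

9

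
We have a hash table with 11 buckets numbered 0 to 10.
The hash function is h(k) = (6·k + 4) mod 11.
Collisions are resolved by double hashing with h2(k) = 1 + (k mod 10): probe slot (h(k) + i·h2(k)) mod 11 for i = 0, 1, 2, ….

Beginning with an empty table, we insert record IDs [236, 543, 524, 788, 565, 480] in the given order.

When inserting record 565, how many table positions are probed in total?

3

236: h=1 -> slot 1
543: h=6 -> slot 6
524: h=2 -> slot 2
788: h=2, h2=9, probe 2,0 -> slot 0
565: h=6, h2=6, probe 6,1,7 -> slot 7
480: h=2, h2=1, probe 2,3 -> slot 3
Table: [788, 236, 524, 480, _, _, 543, 565, _, _, _]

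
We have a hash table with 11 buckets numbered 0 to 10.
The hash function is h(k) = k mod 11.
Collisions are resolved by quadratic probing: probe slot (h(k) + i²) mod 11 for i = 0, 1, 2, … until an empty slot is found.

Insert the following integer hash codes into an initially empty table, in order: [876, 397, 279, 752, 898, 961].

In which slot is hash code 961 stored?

Insert 876: h=7, slot 7 empty => index 7.
Insert 397: h=1, slot 1 empty => index 1.
Insert 279: h=4, slot 4 empty => index 4.
Insert 752: h=4, slot 4 occupied => index 5.
Insert 898: h=7, slot 7 occupied => index 8.
Insert 961: h=4, slots 4,5,8 occupied => index 2.
Table: [—, 397, 961, —, 279, 752, —, 876, 898, —, —]

2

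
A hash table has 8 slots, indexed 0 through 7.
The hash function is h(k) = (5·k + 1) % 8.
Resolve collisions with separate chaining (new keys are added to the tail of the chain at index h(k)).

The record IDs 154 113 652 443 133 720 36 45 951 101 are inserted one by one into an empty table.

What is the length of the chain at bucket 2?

Insert 154: h=3, bucket 3 empty → new chain.
Insert 113: h=6, bucket 6 empty → new chain.
Insert 652: h=5, bucket 5 empty → new chain.
Insert 443: h=0, bucket 0 empty → new chain.
Insert 133: h=2, bucket 2 empty → new chain.
Insert 720: h=1, bucket 1 empty → new chain.
Insert 36: h=5, bucket 5 nonempty → append to chain.
Insert 45: h=2, bucket 2 nonempty → append to chain.
Insert 951: h=4, bucket 4 empty → new chain.
Insert 101: h=2, bucket 2 nonempty → append to chain.
Final buckets:
0: 443
1: 720
2: 133 -> 45 -> 101
3: 154
4: 951
5: 652 -> 36
6: 113
7: .

3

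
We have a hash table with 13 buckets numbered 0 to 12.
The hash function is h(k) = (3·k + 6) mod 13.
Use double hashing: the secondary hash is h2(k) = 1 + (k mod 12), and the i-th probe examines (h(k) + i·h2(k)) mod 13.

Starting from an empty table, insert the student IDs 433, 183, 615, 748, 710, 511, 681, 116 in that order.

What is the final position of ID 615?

433 hashes to 5; slot 5 is free → place at 5.
183 hashes to 9; slot 9 is free → place at 9.
615 hashes to 5, h2=4; 5,9 taken → place at 0.
748 hashes to 1; slot 1 is free → place at 1.
710 hashes to 4; slot 4 is free → place at 4.
511 hashes to 5, h2=8; 5,0 taken → place at 8.
681 hashes to 8, h2=10; 8,5 taken → place at 2.
116 hashes to 3; slot 3 is free → place at 3.
Table: [615, 748, 681, 116, 710, 433, -, -, 511, 183, -, -, -]

0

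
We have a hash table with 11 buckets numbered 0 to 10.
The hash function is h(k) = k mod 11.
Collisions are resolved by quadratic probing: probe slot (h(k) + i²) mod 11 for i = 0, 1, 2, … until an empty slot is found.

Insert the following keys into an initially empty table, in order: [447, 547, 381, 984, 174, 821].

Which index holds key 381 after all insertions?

Insert 447: h=7, slot 7 empty → index 7.
Insert 547: h=8, slot 8 empty → index 8.
Insert 381: h=7, slots 7,8 occupied → index 0.
Insert 984: h=5, slot 5 empty → index 5.
Insert 174: h=9, slot 9 empty → index 9.
Insert 821: h=7, slots 7,8,0,5 occupied → index 1.
Table: [381, 821, _, _, _, 984, _, 447, 547, 174, _]

0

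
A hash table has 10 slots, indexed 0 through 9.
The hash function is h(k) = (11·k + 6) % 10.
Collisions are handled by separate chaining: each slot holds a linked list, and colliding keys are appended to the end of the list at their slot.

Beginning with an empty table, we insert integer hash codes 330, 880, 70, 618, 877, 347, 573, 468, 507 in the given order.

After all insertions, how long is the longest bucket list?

330 -> bucket 6
880 -> bucket 6 (collision)
70 -> bucket 6 (collision)
618 -> bucket 4
877 -> bucket 3
347 -> bucket 3 (collision)
573 -> bucket 9
468 -> bucket 4 (collision)
507 -> bucket 3 (collision)
Final buckets:
0: _
1: _
2: _
3: 877 -> 347 -> 507
4: 618 -> 468
5: _
6: 330 -> 880 -> 70
7: _
8: _
9: 573

3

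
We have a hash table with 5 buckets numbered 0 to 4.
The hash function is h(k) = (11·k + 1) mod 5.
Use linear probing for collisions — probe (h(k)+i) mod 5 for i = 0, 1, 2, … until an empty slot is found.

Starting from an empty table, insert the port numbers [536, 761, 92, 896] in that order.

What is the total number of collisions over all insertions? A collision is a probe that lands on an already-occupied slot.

5

536: h=2 => slot 2
761: h=2, probe 2,3 => slot 3
92: h=3, probe 3,4 => slot 4
896: h=2, probe 2,3,4,0 => slot 0
Table: [896, -, 536, 761, 92]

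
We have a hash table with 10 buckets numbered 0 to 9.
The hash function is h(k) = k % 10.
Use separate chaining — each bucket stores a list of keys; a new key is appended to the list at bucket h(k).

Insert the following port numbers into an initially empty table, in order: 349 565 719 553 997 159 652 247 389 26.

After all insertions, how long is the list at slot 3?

349 -> bucket 9
565 -> bucket 5
719 -> bucket 9 (collision)
553 -> bucket 3
997 -> bucket 7
159 -> bucket 9 (collision)
652 -> bucket 2
247 -> bucket 7 (collision)
389 -> bucket 9 (collision)
26 -> bucket 6
Final buckets:
0: .
1: .
2: 652
3: 553
4: .
5: 565
6: 26
7: 997 -> 247
8: .
9: 349 -> 719 -> 159 -> 389

1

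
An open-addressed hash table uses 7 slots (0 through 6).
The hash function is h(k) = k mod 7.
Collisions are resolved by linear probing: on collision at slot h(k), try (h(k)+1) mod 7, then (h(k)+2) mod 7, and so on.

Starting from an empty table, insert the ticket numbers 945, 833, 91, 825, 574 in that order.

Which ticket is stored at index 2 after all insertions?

945: h=0 -> slot 0
833: h=0, probe 0,1 -> slot 1
91: h=0, probe 0,1,2 -> slot 2
825: h=6 -> slot 6
574: h=0, probe 0,1,2,3 -> slot 3
Table: [945, 833, 91, 574, ∅, ∅, 825]

91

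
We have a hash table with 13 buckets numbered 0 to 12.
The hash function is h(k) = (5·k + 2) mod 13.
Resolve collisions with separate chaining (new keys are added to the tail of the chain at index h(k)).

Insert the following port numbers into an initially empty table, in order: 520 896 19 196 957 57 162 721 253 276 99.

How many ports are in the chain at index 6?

4

Insert 520: h=2, bucket 2 empty -> new chain.
Insert 896: h=10, bucket 10 empty -> new chain.
Insert 19: h=6, bucket 6 empty -> new chain.
Insert 196: h=7, bucket 7 empty -> new chain.
Insert 957: h=3, bucket 3 empty -> new chain.
Insert 57: h=1, bucket 1 empty -> new chain.
Insert 162: h=6, bucket 6 nonempty -> append to chain.
Insert 721: h=6, bucket 6 nonempty -> append to chain.
Insert 253: h=6, bucket 6 nonempty -> append to chain.
Insert 276: h=4, bucket 4 empty -> new chain.
Insert 99: h=3, bucket 3 nonempty -> append to chain.
Final buckets:
0: —
1: 57
2: 520
3: 957 -> 99
4: 276
5: —
6: 19 -> 162 -> 721 -> 253
7: 196
8: —
9: —
10: 896
11: —
12: —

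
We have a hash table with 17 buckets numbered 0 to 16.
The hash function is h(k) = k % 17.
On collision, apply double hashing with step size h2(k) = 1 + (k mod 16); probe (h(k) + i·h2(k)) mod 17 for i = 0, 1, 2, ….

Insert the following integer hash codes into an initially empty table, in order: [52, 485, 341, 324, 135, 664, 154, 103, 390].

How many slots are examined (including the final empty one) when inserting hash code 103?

3

52: h=1 -> slot 1
485: h=9 -> slot 9
341: h=1, h2=6, probe 1,7 -> slot 7
324: h=1, h2=5, probe 1,6 -> slot 6
135: h=16 -> slot 16
664: h=1, h2=9, probe 1,10 -> slot 10
154: h=1, h2=11, probe 1,12 -> slot 12
103: h=1, h2=8, probe 1,9,0 -> slot 0
390: h=16, h2=7, probe 16,6,13 -> slot 13
Table: [103, 52, —, —, —, —, 324, 341, —, 485, 664, —, 154, 390, —, —, 135]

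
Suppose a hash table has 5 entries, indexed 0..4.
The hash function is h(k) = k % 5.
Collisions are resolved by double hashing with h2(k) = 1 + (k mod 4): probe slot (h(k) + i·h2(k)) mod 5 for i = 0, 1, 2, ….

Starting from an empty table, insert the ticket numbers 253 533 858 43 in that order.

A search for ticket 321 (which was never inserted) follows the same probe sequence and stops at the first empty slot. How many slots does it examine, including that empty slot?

Insert 253: h=3, slot 3 empty → index 3.
Insert 533: h=3, h2=2, slot 3 occupied → index 0.
Insert 858: h=3, h2=3, slot 3 occupied → index 1.
Insert 43: h=3, h2=4, slot 3 occupied → index 2.
Table: [533, 858, 43, 253, —]
Lookup 321: h=1, h2=2, probe 1,3,0,2,4 → slot 4 empty, not found.

5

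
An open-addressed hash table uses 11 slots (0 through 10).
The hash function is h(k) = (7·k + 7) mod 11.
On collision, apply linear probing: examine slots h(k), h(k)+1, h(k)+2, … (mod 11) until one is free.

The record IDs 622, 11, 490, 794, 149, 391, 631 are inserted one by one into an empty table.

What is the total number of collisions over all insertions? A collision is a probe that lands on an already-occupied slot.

8

Insert 622: h=5, slot 5 empty => index 5.
Insert 11: h=7, slot 7 empty => index 7.
Insert 490: h=5, slot 5 occupied => index 6.
Insert 794: h=10, slot 10 empty => index 10.
Insert 149: h=5, slots 5,6,7 occupied => index 8.
Insert 391: h=5, slots 5,6,7,8 occupied => index 9.
Insert 631: h=2, slot 2 empty => index 2.
Table: [-, -, 631, -, -, 622, 490, 11, 149, 391, 794]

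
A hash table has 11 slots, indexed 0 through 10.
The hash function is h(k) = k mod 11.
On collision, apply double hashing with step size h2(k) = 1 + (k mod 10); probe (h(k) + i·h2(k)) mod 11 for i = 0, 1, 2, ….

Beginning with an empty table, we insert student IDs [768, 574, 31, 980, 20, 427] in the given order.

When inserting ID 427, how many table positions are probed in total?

2

768: h=9 -> slot 9
574: h=2 -> slot 2
31: h=9, h2=2, probe 9,0 -> slot 0
980: h=1 -> slot 1
20: h=9, h2=1, probe 9,10 -> slot 10
427: h=9, h2=8, probe 9,6 -> slot 6
Table: [31, 980, 574, —, —, —, 427, —, —, 768, 20]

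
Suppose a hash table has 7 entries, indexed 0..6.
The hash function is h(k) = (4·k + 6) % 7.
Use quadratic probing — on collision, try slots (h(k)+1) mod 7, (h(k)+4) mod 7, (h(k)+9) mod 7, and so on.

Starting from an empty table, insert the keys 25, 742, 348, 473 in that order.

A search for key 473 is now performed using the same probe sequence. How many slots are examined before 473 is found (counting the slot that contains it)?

Insert 25: h=1, slot 1 empty => index 1.
Insert 742: h=6, slot 6 empty => index 6.
Insert 348: h=5, slot 5 empty => index 5.
Insert 473: h=1, slot 1 occupied => index 2.
Table: [_, 25, 473, _, _, 348, 742]
Lookup 473: h=1, probe 1,2 → found at 2.

2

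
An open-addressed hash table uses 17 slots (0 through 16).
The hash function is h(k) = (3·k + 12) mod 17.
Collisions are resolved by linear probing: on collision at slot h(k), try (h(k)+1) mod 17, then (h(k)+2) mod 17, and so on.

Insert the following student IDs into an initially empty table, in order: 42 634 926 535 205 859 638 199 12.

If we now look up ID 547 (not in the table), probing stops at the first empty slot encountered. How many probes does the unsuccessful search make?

4

42: h=2 → slot 2
634: h=10 → slot 10
926: h=2, probe 2,3 → slot 3
535: h=2, probe 2,3,4 → slot 4
205: h=15 → slot 15
859: h=5 → slot 5
638: h=5, probe 5,6 → slot 6
199: h=14 → slot 14
12: h=14, probe 14,15,16 → slot 16
Table: [-, -, 42, 926, 535, 859, 638, -, -, -, 634, -, -, -, 199, 205, 12]
Lookup 547: h=4, probe 4,5,6,7 → slot 7 empty, not found.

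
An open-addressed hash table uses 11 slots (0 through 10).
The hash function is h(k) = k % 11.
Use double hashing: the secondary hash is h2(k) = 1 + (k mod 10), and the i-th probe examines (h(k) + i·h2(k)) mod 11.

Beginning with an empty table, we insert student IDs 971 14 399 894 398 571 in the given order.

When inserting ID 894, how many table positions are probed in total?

971 hashes to 3; slot 3 is free -> place at 3.
14 hashes to 3, h2=5; 3 taken -> place at 8.
399 hashes to 3, h2=10; 3 taken -> place at 2.
894 hashes to 3, h2=5; 3,8,2 taken -> place at 7.
398 hashes to 2, h2=9; 2 taken -> place at 0.
571 hashes to 10; slot 10 is free -> place at 10.
Table: [398, -, 399, 971, -, -, -, 894, 14, -, 571]

4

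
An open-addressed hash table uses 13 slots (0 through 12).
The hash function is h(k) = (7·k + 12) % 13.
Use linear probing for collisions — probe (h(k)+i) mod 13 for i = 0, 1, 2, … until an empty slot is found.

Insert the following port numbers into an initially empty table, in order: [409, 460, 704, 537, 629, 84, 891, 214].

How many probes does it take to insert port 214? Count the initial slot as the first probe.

409: h=2 => slot 2
460: h=8 => slot 8
704: h=0 => slot 0
537: h=1 => slot 1
629: h=8, probe 8,9 => slot 9
84: h=2, probe 2,3 => slot 3
891: h=9, probe 9,10 => slot 10
214: h=2, probe 2,3,4 => slot 4
Table: [704, 537, 409, 84, 214, —, —, —, 460, 629, 891, —, —]

3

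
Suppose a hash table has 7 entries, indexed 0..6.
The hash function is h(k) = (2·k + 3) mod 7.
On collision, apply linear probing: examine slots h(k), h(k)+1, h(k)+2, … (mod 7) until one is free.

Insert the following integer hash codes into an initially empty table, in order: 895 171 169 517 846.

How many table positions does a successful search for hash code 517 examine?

3

895 hashes to 1; slot 1 is free -> place at 1.
171 hashes to 2; slot 2 is free -> place at 2.
169 hashes to 5; slot 5 is free -> place at 5.
517 hashes to 1; 1,2 taken -> place at 3.
846 hashes to 1; 1,2,3 taken -> place at 4.
Table: [—, 895, 171, 517, 846, 169, —]
Lookup 517: h=1, probe 1,2,3 → found at 3.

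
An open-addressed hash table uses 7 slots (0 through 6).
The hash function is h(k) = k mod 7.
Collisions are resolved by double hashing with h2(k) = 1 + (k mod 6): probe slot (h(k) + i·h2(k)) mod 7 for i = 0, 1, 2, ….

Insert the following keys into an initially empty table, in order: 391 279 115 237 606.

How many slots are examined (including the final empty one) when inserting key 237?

Insert 391: h=6, slot 6 empty => index 6.
Insert 279: h=6, h2=4, slot 6 occupied => index 3.
Insert 115: h=3, h2=2, slot 3 occupied => index 5.
Insert 237: h=6, h2=4, slots 6,3 occupied => index 0.
Insert 606: h=4, slot 4 empty => index 4.
Table: [237, —, —, 279, 606, 115, 391]

3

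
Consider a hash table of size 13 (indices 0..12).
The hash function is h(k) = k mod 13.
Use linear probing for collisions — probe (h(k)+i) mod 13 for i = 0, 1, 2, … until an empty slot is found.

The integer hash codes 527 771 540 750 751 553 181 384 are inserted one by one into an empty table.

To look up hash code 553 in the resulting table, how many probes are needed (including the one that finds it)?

527 hashes to 7; slot 7 is free -> place at 7.
771 hashes to 4; slot 4 is free -> place at 4.
540 hashes to 7; 7 taken -> place at 8.
750 hashes to 9; slot 9 is free -> place at 9.
751 hashes to 10; slot 10 is free -> place at 10.
553 hashes to 7; 7,8,9,10 taken -> place at 11.
181 hashes to 12; slot 12 is free -> place at 12.
384 hashes to 7; 7,8,9,10,11,12 taken -> place at 0.
Table: [384, —, —, —, 771, —, —, 527, 540, 750, 751, 553, 181]
Lookup 553: h=7, probe 7,8,9,10,11 → found at 11.

5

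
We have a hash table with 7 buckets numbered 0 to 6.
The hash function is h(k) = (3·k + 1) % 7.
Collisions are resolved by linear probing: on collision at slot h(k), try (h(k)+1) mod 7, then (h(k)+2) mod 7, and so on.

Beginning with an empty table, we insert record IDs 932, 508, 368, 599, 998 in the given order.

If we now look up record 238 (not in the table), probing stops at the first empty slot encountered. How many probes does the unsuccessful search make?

Insert 932: h=4, slot 4 empty -> index 4.
Insert 508: h=6, slot 6 empty -> index 6.
Insert 368: h=6, slot 6 occupied -> index 0.
Insert 599: h=6, slots 6,0 occupied -> index 1.
Insert 998: h=6, slots 6,0,1 occupied -> index 2.
Table: [368, 599, 998, ., 932, ., 508]
Lookup 238: h=1, probe 1,2,3 → slot 3 empty, not found.

3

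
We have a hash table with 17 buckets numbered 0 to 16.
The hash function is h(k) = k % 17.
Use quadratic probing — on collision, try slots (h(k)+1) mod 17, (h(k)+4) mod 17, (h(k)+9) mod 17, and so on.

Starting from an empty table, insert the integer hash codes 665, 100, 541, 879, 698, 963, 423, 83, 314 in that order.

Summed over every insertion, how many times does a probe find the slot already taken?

665 hashes to 2; slot 2 is free => place at 2.
100 hashes to 15; slot 15 is free => place at 15.
541 hashes to 14; slot 14 is free => place at 14.
879 hashes to 12; slot 12 is free => place at 12.
698 hashes to 1; slot 1 is free => place at 1.
963 hashes to 11; slot 11 is free => place at 11.
423 hashes to 15; 15 taken => place at 16.
83 hashes to 15; 15,16,2 taken => place at 7.
314 hashes to 8; slot 8 is free => place at 8.
Table: [., 698, 665, ., ., ., ., 83, 314, ., ., 963, 879, ., 541, 100, 423]

4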